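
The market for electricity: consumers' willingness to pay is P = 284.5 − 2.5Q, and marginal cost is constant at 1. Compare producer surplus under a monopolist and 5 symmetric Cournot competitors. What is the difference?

A monopolist chooses Q where MR = MC. MR = 284.5 − 5Q; setting this equal to 1 gives Q = 56.7 and P = 142.75.
PS = (142.75 − 1)·56.7 = 8037.225.
With 5 symmetric Cournot firms, each firm's FOC gives 284.5 − 15q = 1, so q = 18.9, Q = 5·18.9 = 94.5, and P = 48.25.
PS = (48.25 − 1)·94.5 = 4465.125.
Change in producer surplus: 4465.125 − 8037.225 = −3572.1.

PS falls by 3572.1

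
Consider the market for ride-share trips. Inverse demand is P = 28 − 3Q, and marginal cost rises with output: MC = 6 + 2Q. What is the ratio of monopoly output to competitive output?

Q_m/Q_c = 0.625

The monopolist equates marginal revenue to marginal cost: 28 − 6Q = 6 + 2Q, so Q = 2.75. From demand, P = 19.75.
Under competition P = MC: 28 − 3Q = 6 + 2Q ⇒ Q = 4.4, P = 14.8.
Ratio Q_m/Q_c = 2.75/4.4 = 0.625.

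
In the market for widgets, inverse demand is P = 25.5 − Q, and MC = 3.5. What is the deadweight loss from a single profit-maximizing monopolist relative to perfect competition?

DWL = 60.5

Competitive firms price at marginal cost: P = 3.5, giving Q = 22.
Monopoly sets MR = MC: 25.5 − 2Q = 3.5 ⇒ Q = 11, P = 25.5 − 11 = 14.5.
DWL is the triangle between Q = 11 and Q = 22: ½·(22 − 11)·(14.5 − 3.5) = 60.5.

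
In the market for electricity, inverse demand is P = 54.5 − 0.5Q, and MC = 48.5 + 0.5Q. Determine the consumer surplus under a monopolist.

CS = 4

A monopolist chooses Q where MR = MC. MR = 54.5 − Q; setting this equal to 48.5 + 0.5Q gives Q = 4 and P = 52.5.
CS = ½·(54.5 − 52.5)·4 = 4.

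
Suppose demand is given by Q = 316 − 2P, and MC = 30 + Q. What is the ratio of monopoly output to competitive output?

Inverting demand: P = 158 − 0.5Q.
A monopolist chooses Q where MR = MC. MR = 158 − Q; setting this equal to 30 + Q gives Q = 64 and P = 126.
Under competition P = MC: 158 − 0.5Q = 30 + Q ⇒ Q = 256/3, P = 346/3.
Ratio Q_m/Q_c = 64/(256/3) = 0.75.

Q_m/Q_c = 0.75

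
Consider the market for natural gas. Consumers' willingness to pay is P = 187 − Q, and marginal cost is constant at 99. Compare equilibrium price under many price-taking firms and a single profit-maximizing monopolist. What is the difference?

P rises by 44

Perfect competition: P = MC = 99, so 187 − Q = 99 and Q = 88.
A monopolist chooses Q where MR = MC. MR = 187 − 2Q; setting this equal to 99 gives Q = 44 and P = 143.
Change in equilibrium price: 143 − 99 = 44.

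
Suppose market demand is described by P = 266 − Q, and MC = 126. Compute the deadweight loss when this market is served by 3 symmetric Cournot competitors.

Under competition P = MC = 126, so Q = (266 − 126)/1 = 140.
With 3 symmetric Cournot firms, each firm's FOC gives 266 − 4q = 126, so q = 35, Q = 3·35 = 105, and P = 161.
DWL is the triangle between Q = 105 and Q = 140: ½·(140 − 105)·(161 − 126) = 612.5.

DWL = 612.5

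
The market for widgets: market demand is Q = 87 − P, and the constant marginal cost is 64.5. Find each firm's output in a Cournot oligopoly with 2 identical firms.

Inverting demand: P = 87 − Q.
Cournot with 2 identical firms: the symmetric best-response condition is 87 − 3q = 64.5. Each firm produces q = 7.5, total output Q = 15, price P = 72.

q_i = 7.5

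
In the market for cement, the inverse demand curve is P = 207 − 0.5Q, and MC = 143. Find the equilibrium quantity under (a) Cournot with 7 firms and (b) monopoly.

With 7 symmetric Cournot firms, each firm's FOC gives 207 − 4q = 143, so q = 16, Q = 7·16 = 112, and P = 151.
Monopoly sets MR = MC: 207 − Q = 143 ⇒ Q = 64, P = 207 − 0.5·64 = 175.

Cournot: Q = 112; Monopoly: Q = 64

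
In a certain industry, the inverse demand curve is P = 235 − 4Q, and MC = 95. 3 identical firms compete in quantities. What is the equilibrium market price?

With 3 symmetric Cournot firms, each firm's FOC gives 235 − 16q = 95, so q = 8.75, Q = 3·8.75 = 26.25, and P = 130.

P = 130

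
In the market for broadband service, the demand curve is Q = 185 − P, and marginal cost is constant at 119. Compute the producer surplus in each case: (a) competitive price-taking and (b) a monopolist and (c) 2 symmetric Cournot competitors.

Inverting demand: P = 185 − Q.
Perfect competition: P = MC = 119, so 185 − Q = 119 and Q = 66.
PS = (119 − 119)·66 = 0.
A monopolist chooses Q where MR = MC. MR = 185 − 2Q; setting this equal to 119 gives Q = 33 and P = 152.
PS = (152 − 119)·33 = 1089.
Cournot with 2 identical firms: the symmetric best-response condition is 185 − 3q = 119. Each firm produces q = 22, total output Q = 44, price P = 141.
PS = (141 − 119)·44 = 968.

Competition: PS = 0; Monopoly: PS = 1089; Cournot: PS = 968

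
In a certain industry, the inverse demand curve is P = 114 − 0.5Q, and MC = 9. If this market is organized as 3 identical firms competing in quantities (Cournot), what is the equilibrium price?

P = 35.25

Cournot with 3 identical firms: the symmetric best-response condition is 114 − 2q = 9. Each firm produces q = 52.5, total output Q = 157.5, price P = 35.25.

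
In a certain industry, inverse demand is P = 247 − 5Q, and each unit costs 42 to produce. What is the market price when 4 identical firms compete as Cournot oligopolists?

P = 83

With 4 symmetric Cournot firms, each firm's FOC gives 247 − 25q = 42, so q = 8.2, Q = 4·8.2 = 32.8, and P = 83.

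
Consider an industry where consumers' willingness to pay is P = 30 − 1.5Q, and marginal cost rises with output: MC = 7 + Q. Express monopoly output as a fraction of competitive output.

The monopolist equates marginal revenue to marginal cost: 30 − 3Q = 7 + Q, so Q = 5.75. From demand, P = 21.375.
Competitive equilibrium sets price equal to marginal cost: 30 − 1.5Q = 7 + Q, so Q = 9.2 and P = 16.2.
Ratio Q_m/Q_c = 5.75/9.2 = 0.625.

Q_m/Q_c = 0.625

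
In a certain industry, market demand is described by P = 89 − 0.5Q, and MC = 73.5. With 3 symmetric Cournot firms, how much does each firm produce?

q_i = 7.75

In a 3-firm Cournot equilibrium, symmetry and the first-order condition give q = (89 − 73.5)/(2) = 7.75. So Q = 23.25 and P = 77.375.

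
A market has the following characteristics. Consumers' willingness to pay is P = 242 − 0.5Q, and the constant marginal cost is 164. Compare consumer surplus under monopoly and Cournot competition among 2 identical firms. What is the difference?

Consumer surplus rises by 1183

Monopoly sets MR = MC: 242 − Q = 164 ⇒ Q = 78, P = 242 − 0.5·78 = 203.
CS = ½·(242 − 203)·78 = 1521.
In a 2-firm Cournot equilibrium, symmetry and the first-order condition give q = (242 − 164)/(1.5) = 52. So Q = 104 and P = 190.
CS = ½·(242 − 190)·104 = 2704.
Change in consumer surplus: 2704 − 1521 = 1183.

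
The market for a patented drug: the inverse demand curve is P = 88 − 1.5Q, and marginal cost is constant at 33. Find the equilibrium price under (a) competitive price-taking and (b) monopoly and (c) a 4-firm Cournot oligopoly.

Competition: P = 33; Monopoly: P = 60.5; Cournot: P = 44

Competitive firms price at marginal cost: P = 33, giving Q = 110/3.
A monopolist chooses Q where MR = MC. MR = 88 − 3Q; setting this equal to 33 gives Q = 55/3 and P = 60.5.
In a 4-firm Cournot equilibrium, symmetry and the first-order condition give q = (88 − 33)/(7.5) = 22/3. So Q = 88/3 and P = 44.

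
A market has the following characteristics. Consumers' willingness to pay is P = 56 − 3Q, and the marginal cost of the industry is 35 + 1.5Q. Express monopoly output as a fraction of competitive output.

The monopolist equates marginal revenue to marginal cost: 56 − 6Q = 35 + 1.5Q, so Q = 2.8. From demand, P = 47.6.
Under competition P = MC: 56 − 3Q = 35 + 1.5Q ⇒ Q = 14/3, P = 42.
Ratio Q_m/Q_c = 2.8/(14/3) = 0.6.

Q_m/Q_c = 0.6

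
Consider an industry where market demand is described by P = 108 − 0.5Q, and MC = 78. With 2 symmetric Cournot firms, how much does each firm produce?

In a 2-firm Cournot equilibrium, symmetry and the first-order condition give q = (108 − 78)/(1.5) = 20. So Q = 40 and P = 88.

q_i = 20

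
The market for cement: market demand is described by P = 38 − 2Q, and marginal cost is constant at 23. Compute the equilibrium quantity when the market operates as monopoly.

Monopoly sets MR = MC: 38 − 4Q = 23 ⇒ Q = 3.75, P = 38 − 2·3.75 = 30.5.

Q = 3.75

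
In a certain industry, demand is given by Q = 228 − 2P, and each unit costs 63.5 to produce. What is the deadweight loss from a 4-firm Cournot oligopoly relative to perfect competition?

DWL = 102.01

Inverting demand: P = 114 − 0.5Q.
Competitive firms price at marginal cost: P = 63.5, giving Q = 101.
With 4 symmetric Cournot firms, each firm's FOC gives 114 − 2.5q = 63.5, so q = 20.2, Q = 4·20.2 = 80.8, and P = 73.6.
DWL is the triangle between Q = 80.8 and Q = 101: ½·(101 − 80.8)·(73.6 − 63.5) = 102.01.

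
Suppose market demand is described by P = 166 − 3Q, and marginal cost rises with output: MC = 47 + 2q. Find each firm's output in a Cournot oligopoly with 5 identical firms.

Cournot with 5 identical firms: the symmetric best-response condition is 166 − 18q = 47 + 2q. Each firm produces q = 5.95, total output Q = 29.75, price P = 76.75.

q_i = 5.95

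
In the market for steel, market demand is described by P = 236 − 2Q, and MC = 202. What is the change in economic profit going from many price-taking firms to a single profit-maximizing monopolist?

Competitive firms price at marginal cost: P = 202, giving Q = 17.
Profit = (202 − 202)·17 = 0.
The monopolist equates marginal revenue to marginal cost: 236 − 4Q = 202, so Q = 8.5. From demand, P = 219.
Profit = (219 − 202)·8.5 = 144.5.
Change in economic profit: 144.5 − 0 = 144.5.

Economic profit rises by 144.5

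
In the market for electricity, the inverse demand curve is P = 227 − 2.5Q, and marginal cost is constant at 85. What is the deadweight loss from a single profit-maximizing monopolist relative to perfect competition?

Perfect competition: P = MC = 85, so 227 − 2.5Q = 85 and Q = 56.8.
A monopolist chooses Q where MR = MC. MR = 227 − 5Q; setting this equal to 85 gives Q = 28.4 and P = 156.
DWL is the triangle between Q = 28.4 and Q = 56.8: ½·(56.8 − 28.4)·(156 − 85) = 1008.2.

DWL = 1008.2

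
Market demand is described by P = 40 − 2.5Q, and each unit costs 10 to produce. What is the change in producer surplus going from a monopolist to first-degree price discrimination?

Producer surplus rises by 90

The monopolist equates marginal revenue to marginal cost: 40 − 5Q = 10, so Q = 6. From demand, P = 25.
PS = (25 − 10)·6 = 90.
A perfectly discriminating monopolist sells every unit with P(Q) ≥ MC(Q), so output equals the competitive quantity Q = 12. Each buyer pays their reservation price, so CS = 0 and the firm captures all surplus.
PS = ½·(40 − 10)·12 = 180.
Change in producer surplus: 180 − 90 = 90.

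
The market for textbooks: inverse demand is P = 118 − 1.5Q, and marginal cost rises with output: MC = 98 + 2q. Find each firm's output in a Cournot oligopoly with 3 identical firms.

q_i = 2.5

With 3 symmetric Cournot firms, each firm's FOC gives 118 − 6q = 98 + 2q, so q = 2.5, Q = 3·2.5 = 7.5, and P = 106.75.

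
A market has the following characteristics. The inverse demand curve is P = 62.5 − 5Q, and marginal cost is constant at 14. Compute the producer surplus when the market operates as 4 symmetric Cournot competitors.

PS = 75.272

With 4 symmetric Cournot firms, each firm's FOC gives 62.5 − 25q = 14, so q = 1.94, Q = 4·1.94 = 7.76, and P = 23.7.
PS = (23.7 − 14)·7.76 = 75.272.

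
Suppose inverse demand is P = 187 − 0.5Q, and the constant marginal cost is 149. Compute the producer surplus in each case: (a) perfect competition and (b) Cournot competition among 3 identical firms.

Competition: PS = 0; Cournot: PS = 541.5

Competitive firms price at marginal cost: P = 149, giving Q = 76.
PS = (149 − 149)·76 = 0.
With 3 symmetric Cournot firms, each firm's FOC gives 187 − 2q = 149, so q = 19, Q = 3·19 = 57, and P = 158.5.
PS = (158.5 − 149)·57 = 541.5.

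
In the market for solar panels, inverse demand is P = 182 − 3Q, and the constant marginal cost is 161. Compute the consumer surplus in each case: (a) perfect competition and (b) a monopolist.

Competition: CS = 73.5; Monopoly: CS = 18.375

Competitive firms price at marginal cost: P = 161, giving Q = 7.
CS = ½·(182 − 161)·7 = 73.5.
The monopolist equates marginal revenue to marginal cost: 182 − 6Q = 161, so Q = 3.5. From demand, P = 171.5.
CS = ½·(182 − 171.5)·3.5 = 18.375.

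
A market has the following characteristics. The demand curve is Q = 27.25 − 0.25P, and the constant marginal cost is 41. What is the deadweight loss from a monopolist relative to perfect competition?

Inverting demand: P = 109 − 4Q.
Competitive firms price at marginal cost: P = 41, giving Q = 17.
Monopoly sets MR = MC: 109 − 8Q = 41 ⇒ Q = 8.5, P = 109 − 4·8.5 = 75.
DWL is the triangle between Q = 8.5 and Q = 17: ½·(17 − 8.5)·(75 − 41) = 144.5.

DWL = 144.5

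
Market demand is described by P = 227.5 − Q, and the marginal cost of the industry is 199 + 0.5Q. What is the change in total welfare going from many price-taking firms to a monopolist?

Under competition P = MC: 227.5 − Q = 199 + 0.5Q ⇒ Q = 19, P = 208.5.
CS = ½·(227.5 − 208.5)·19 = 180.5; PS = (208.5·19 − 199·19 − ½·0.5·19²) = 90.25; TS = 270.75.
Monopoly sets MR = MC: 227.5 − 2Q = 199 + 0.5Q ⇒ Q = 11.4, P = 227.5 − 11.4 = 216.1.
CS = ½·(227.5 − 216.1)·11.4 = 64.98; PS = (216.1·11.4 − 199·11.4 − ½·0.5·11.4²) = 162.45; TS = 227.43.
Change in total welfare: 227.43 − 270.75 = −43.32.

Total welfare falls by 43.32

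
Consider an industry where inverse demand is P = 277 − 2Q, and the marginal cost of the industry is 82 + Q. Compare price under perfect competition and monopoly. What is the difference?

Under competition P = MC: 277 − 2Q = 82 + Q ⇒ Q = 65, P = 147.
A monopolist chooses Q where MR = MC. MR = 277 − 4Q; setting this equal to 82 + Q gives Q = 39 and P = 199.
Change in price: 199 − 147 = 52.

Price rises by 52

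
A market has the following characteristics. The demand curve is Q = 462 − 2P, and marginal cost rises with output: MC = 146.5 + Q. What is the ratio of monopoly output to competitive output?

Q_m/Q_c = 0.75

Inverting demand: P = 231 − 0.5Q.
A monopolist chooses Q where MR = MC. MR = 231 − Q; setting this equal to 146.5 + Q gives Q = 42.25 and P = 209.875.
Competitive equilibrium sets price equal to marginal cost: 231 − 0.5Q = 146.5 + Q, so Q = 169/3 and P = 1217/6.
Ratio Q_m/Q_c = 42.25/(169/3) = 0.75.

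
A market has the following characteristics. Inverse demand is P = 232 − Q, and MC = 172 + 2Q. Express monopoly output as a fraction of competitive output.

Q_m/Q_c = 0.75

Monopoly sets MR = MC: 232 − 2Q = 172 + 2Q ⇒ Q = 15, P = 232 − 15 = 217.
Competitive equilibrium sets price equal to marginal cost: 232 − Q = 172 + 2Q, so Q = 20 and P = 212.
Ratio Q_m/Q_c = 15/20 = 0.75.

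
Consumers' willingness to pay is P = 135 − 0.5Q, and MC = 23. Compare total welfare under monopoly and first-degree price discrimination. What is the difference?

Total welfare rises by 3136

The monopolist equates marginal revenue to marginal cost: 135 − Q = 23, so Q = 112. From demand, P = 79.
CS = ½·(135 − 79)·112 = 3136; PS = (79 − 23)·112 = 6272; TS = 9408.
With perfect price discrimination, output is the efficient level Q = 224 (where demand meets MC), but every buyer pays their willingness to pay: CS = 0 and PS = total surplus.
TS = 12544 (equal to competitive TS).
Change in total welfare: 12544 − 9408 = 3136.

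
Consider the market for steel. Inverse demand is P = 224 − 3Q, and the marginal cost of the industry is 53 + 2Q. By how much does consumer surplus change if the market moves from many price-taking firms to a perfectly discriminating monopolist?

Consumer surplus falls by 1754.46

Competitive equilibrium sets price equal to marginal cost: 224 − 3Q = 53 + 2Q, so Q = 34.2 and P = 121.4.
CS = ½·(224 − 121.4)·34.2 = 1754.46.
A perfectly discriminating monopolist sells every unit with P(Q) ≥ MC(Q), so output equals the competitive quantity Q = 34.2. Each buyer pays their reservation price, so CS = 0 and the firm captures all surplus.
CS = 0.
Change in consumer surplus: 0 − 1754.46 = −1754.46.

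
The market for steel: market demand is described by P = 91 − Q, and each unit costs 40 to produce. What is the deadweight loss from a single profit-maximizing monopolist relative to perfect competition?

DWL = 325.125

Competitive firms price at marginal cost: P = 40, giving Q = 51.
The monopolist equates marginal revenue to marginal cost: 91 − 2Q = 40, so Q = 25.5. From demand, P = 65.5.
DWL is the triangle between Q = 25.5 and Q = 51: ½·(51 − 25.5)·(65.5 − 40) = 325.125.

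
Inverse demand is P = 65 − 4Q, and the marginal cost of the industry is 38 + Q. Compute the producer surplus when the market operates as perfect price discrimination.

PS = 72.9

Under first-degree price discrimination the firm charges each unit its demand price and produces up to where P = MC, i.e. Q = 5.4. Consumer surplus is zero; producer surplus equals total surplus.
PS = ½·(65 − 38)·5.4 = 72.9.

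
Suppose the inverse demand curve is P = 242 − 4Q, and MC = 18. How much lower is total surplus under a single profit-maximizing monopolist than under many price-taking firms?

Competitive firms price at marginal cost: P = 18, giving Q = 56.
CS = ½·(242 − 18)·56 = 6272; PS = (18 − 18)·56 = 0; TS = 6272.
A monopolist chooses Q where MR = MC. MR = 242 − 8Q; setting this equal to 18 gives Q = 28 and P = 130.
CS = ½·(242 − 130)·28 = 1568; PS = (130 − 18)·28 = 3136; TS = 4704.
Change in total surplus: 4704 − 6272 = −1568.

TS falls by 1568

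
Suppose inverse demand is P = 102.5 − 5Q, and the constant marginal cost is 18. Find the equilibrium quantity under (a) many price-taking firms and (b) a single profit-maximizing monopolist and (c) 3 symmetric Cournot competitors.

Under competition P = MC = 18, so Q = (102.5 − 18)/5 = 16.9.
The monopolist equates marginal revenue to marginal cost: 102.5 − 10Q = 18, so Q = 8.45. From demand, P = 60.25.
In a 3-firm Cournot equilibrium, symmetry and the first-order condition give q = (102.5 − 18)/(20) = 4.225. So Q = 12.675 and P = 39.125.

Competition: Q = 16.9; Monopoly: Q = 8.45; Cournot: Q = 12.675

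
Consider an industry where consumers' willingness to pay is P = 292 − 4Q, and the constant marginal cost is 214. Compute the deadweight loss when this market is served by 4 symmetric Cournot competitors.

DWL = 30.42

Perfect competition: P = MC = 214, so 292 − 4Q = 214 and Q = 19.5.
Cournot with 4 identical firms: the symmetric best-response condition is 292 − 20q = 214. Each firm produces q = 3.9, total output Q = 15.6, price P = 229.6.
DWL is the triangle between Q = 15.6 and Q = 19.5: ½·(19.5 − 15.6)·(229.6 − 214) = 30.42.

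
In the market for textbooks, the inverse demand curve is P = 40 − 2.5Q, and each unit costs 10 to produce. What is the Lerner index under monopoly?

Lerner index = 0.6

Monopoly sets MR = MC: 40 − 5Q = 10 ⇒ Q = 6, P = 40 − 2.5·6 = 25.
Lerner index = (P − MC)/P = (25 − 10)/25 = 0.6.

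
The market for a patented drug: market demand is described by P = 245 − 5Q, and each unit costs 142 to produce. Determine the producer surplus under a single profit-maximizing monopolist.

PS = 530.45

Monopoly sets MR = MC: 245 − 10Q = 142 ⇒ Q = 10.3, P = 245 − 5·10.3 = 193.5.
PS = (193.5 − 142)·10.3 = 530.45.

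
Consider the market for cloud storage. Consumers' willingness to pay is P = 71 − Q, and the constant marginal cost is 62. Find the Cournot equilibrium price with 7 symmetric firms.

In a 7-firm Cournot equilibrium, symmetry and the first-order condition give q = (71 − 62)/(8) = 1.125. So Q = 7.875 and P = 63.125.

P = 63.125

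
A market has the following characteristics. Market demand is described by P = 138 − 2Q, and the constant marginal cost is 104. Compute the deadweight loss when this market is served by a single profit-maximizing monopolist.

Competitive firms price at marginal cost: P = 104, giving Q = 17.
A monopolist chooses Q where MR = MC. MR = 138 − 4Q; setting this equal to 104 gives Q = 8.5 and P = 121.
DWL is the triangle between Q = 8.5 and Q = 17: ½·(17 − 8.5)·(121 − 104) = 72.25.

DWL = 72.25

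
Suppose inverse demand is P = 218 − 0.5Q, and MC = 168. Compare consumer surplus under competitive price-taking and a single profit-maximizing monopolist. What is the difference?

CS falls by 1875

Under competition P = MC = 168, so Q = (218 − 168)/0.5 = 100.
CS = ½·(218 − 168)·100 = 2500.
The monopolist equates marginal revenue to marginal cost: 218 − Q = 168, so Q = 50. From demand, P = 193.
CS = ½·(218 − 193)·50 = 625.
Change in consumer surplus: 625 − 2500 = −1875.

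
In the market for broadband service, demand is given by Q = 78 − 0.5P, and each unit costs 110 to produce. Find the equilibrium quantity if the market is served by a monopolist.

Q = 11.5

Inverting demand: P = 156 − 2Q.
A monopolist chooses Q where MR = MC. MR = 156 − 4Q; setting this equal to 110 gives Q = 11.5 and P = 133.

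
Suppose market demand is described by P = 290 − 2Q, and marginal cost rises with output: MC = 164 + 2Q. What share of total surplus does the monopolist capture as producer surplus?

The monopolist equates marginal revenue to marginal cost: 290 − 4Q = 164 + 2Q, so Q = 21. From demand, P = 248.
CS = ½·(290 − 248)·21 = 441.
PS = P·Q − VC(Q) = 248·21 − (164·21 + ½·2·21²) = 1323.
Share captured = PS/TS = 1323/1764 = 0.75.

PS/TS = 0.75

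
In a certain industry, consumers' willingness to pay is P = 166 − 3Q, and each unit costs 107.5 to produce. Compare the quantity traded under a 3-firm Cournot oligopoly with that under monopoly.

Cournot: Q = 14.625; Monopoly: Q = 9.75

Cournot with 3 identical firms: the symmetric best-response condition is 166 − 12q = 107.5. Each firm produces q = 4.875, total output Q = 14.625, price P = 122.125.
The monopolist equates marginal revenue to marginal cost: 166 − 6Q = 107.5, so Q = 9.75. From demand, P = 136.75.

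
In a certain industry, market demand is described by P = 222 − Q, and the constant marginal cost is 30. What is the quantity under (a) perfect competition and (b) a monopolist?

Competitive firms price at marginal cost: P = 30, giving Q = 192.
A monopolist chooses Q where MR = MC. MR = 222 − 2Q; setting this equal to 30 gives Q = 96 and P = 126.

Competition: Q = 192; Monopoly: Q = 96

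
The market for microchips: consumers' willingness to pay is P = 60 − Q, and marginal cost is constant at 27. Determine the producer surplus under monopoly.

PS = 272.25

Monopoly sets MR = MC: 60 − 2Q = 27 ⇒ Q = 16.5, P = 60 − 16.5 = 43.5.
PS = (43.5 − 27)·16.5 = 272.25.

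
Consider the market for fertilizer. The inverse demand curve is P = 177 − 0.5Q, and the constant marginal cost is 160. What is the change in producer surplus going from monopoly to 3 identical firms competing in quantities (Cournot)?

Monopoly sets MR = MC: 177 − Q = 160 ⇒ Q = 17, P = 177 − 0.5·17 = 168.5.
PS = (168.5 − 160)·17 = 144.5.
With 3 symmetric Cournot firms, each firm's FOC gives 177 − 2q = 160, so q = 8.5, Q = 3·8.5 = 25.5, and P = 164.25.
PS = (164.25 − 160)·25.5 = 108.375.
Change in producer surplus: 108.375 − 144.5 = −36.125.

PS falls by 36.125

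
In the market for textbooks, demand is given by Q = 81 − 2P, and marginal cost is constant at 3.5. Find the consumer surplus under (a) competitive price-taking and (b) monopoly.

Competition: CS = 1369; Monopoly: CS = 342.25

Inverting demand: P = 40.5 − 0.5Q.
Perfect competition: P = MC = 3.5, so 40.5 − 0.5Q = 3.5 and Q = 74.
CS = ½·(40.5 − 3.5)·74 = 1369.
Monopoly sets MR = MC: 40.5 − Q = 3.5 ⇒ Q = 37, P = 40.5 − 0.5·37 = 22.
CS = ½·(40.5 − 22)·37 = 342.25.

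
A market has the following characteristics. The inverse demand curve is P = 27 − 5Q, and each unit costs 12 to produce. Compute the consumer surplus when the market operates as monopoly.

Monopoly sets MR = MC: 27 − 10Q = 12 ⇒ Q = 1.5, P = 27 − 5·1.5 = 19.5.
CS = ½·(27 − 19.5)·1.5 = 5.625.

CS = 5.625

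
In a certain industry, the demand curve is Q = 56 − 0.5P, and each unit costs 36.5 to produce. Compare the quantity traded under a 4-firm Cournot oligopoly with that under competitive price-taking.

Cournot: Q = 30.2; Competition: Q = 37.75

Inverting demand: P = 112 − 2Q.
In a 4-firm Cournot equilibrium, symmetry and the first-order condition give q = (112 − 36.5)/(10) = 7.55. So Q = 30.2 and P = 51.6.
Competitive firms price at marginal cost: P = 36.5, giving Q = 37.75.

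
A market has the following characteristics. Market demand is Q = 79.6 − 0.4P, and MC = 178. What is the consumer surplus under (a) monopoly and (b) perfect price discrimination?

Monopoly: CS = 22.05; Perfect PD: CS = 0

Inverting demand: P = 199 − 2.5Q.
A monopolist chooses Q where MR = MC. MR = 199 − 5Q; setting this equal to 178 gives Q = 4.2 and P = 188.5.
CS = ½·(199 − 188.5)·4.2 = 22.05.
Under first-degree price discrimination the firm charges each unit its demand price and produces up to where P = MC, i.e. Q = 8.4. Consumer surplus is zero; producer surplus equals total surplus.
CS = 0.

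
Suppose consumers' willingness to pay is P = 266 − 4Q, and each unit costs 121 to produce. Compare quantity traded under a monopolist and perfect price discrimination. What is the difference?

Q rises by 18.125

A monopolist chooses Q where MR = MC. MR = 266 − 8Q; setting this equal to 121 gives Q = 18.125 and P = 193.5.
With perfect price discrimination, output is the efficient level Q = 36.25 (where demand meets MC), but every buyer pays their willingness to pay: CS = 0 and PS = total surplus.
Change in quantity traded: 36.25 − 18.125 = 18.125.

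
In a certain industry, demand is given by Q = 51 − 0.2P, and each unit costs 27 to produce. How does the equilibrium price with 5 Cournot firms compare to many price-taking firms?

Cournot: P = 65; Competition: P = 27

Inverting demand: P = 255 − 5Q.
Cournot with 5 identical firms: the symmetric best-response condition is 255 − 30q = 27. Each firm produces q = 7.6, total output Q = 38, price P = 65.
Under competition P = MC = 27, so Q = (255 − 27)/5 = 45.6.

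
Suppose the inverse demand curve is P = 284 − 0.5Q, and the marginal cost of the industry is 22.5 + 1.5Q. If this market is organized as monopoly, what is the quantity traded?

Q = 104.6

The monopolist equates marginal revenue to marginal cost: 284 − Q = 22.5 + 1.5Q, so Q = 104.6. From demand, P = 231.7.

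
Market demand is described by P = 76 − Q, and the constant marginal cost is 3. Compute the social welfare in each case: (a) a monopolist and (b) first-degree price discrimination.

Monopoly: TS = 1998.375; Perfect PD: TS = 2664.5

A monopolist chooses Q where MR = MC. MR = 76 − 2Q; setting this equal to 3 gives Q = 36.5 and P = 39.5.
CS = ½·(76 − 39.5)·36.5 = 666.125; PS = (39.5 − 3)·36.5 = 1332.25; TS = 1998.375.
With perfect price discrimination, output is the efficient level Q = 73 (where demand meets MC), but every buyer pays their willingness to pay: CS = 0 and PS = total surplus.
TS = 2664.5 (equal to competitive TS).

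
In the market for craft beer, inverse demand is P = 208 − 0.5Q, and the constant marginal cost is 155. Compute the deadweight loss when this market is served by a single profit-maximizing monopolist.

DWL = 702.25

Perfect competition: P = MC = 155, so 208 − 0.5Q = 155 and Q = 106.
A monopolist chooses Q where MR = MC. MR = 208 − Q; setting this equal to 155 gives Q = 53 and P = 181.5.
DWL is the triangle between Q = 53 and Q = 106: ½·(106 − 53)·(181.5 − 155) = 702.25.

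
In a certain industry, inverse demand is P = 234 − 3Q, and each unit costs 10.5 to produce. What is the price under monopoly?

P = 122.25

A monopolist chooses Q where MR = MC. MR = 234 − 6Q; setting this equal to 10.5 gives Q = 37.25 and P = 122.25.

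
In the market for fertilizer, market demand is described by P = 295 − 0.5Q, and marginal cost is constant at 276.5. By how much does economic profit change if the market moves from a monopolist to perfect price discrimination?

A monopolist chooses Q where MR = MC. MR = 295 − Q; setting this equal to 276.5 gives Q = 18.5 and P = 285.75.
Profit = (285.75 − 276.5)·18.5 = 171.125.
With perfect price discrimination, output is the efficient level Q = 37 (where demand meets MC), but every buyer pays their willingness to pay: CS = 0 and PS = total surplus.
PS equals the full surplus area, 342.25. Profit = 342.25 = 342.25.
Change in economic profit: 342.25 − 171.125 = 171.125.

π rises by 171.125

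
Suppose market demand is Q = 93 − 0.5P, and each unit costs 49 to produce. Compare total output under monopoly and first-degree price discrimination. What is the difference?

Total output rises by 34.25

Inverting demand: P = 186 − 2Q.
The monopolist equates marginal revenue to marginal cost: 186 − 4Q = 49, so Q = 34.25. From demand, P = 117.5.
Under first-degree price discrimination the firm charges each unit its demand price and produces up to where P = MC, i.e. Q = 68.5. Consumer surplus is zero; producer surplus equals total surplus.
Change in total output: 68.5 − 34.25 = 34.25.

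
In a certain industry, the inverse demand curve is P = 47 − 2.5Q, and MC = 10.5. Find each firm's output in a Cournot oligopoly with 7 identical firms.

q_i = 1.825

With 7 symmetric Cournot firms, each firm's FOC gives 47 − 20q = 10.5, so q = 1.825, Q = 7·1.825 = 12.775, and P = 241/16.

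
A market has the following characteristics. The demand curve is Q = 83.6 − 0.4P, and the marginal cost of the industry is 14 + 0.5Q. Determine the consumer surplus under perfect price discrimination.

Inverting demand: P = 209 − 2.5Q.
With perfect price discrimination, output is the efficient level Q = 65 (where demand meets MC), but every buyer pays their willingness to pay: CS = 0 and PS = total surplus.
CS = 0.

CS = 0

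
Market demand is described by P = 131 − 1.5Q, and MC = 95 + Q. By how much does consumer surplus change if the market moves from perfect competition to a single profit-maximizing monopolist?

CS falls by 94.77

Competitive equilibrium sets price equal to marginal cost: 131 − 1.5Q = 95 + Q, so Q = 14.4 and P = 109.4.
CS = ½·(131 − 109.4)·14.4 = 155.52.
A monopolist chooses Q where MR = MC. MR = 131 − 3Q; setting this equal to 95 + Q gives Q = 9 and P = 117.5.
CS = ½·(131 − 117.5)·9 = 60.75.
Change in consumer surplus: 60.75 − 155.52 = −94.77.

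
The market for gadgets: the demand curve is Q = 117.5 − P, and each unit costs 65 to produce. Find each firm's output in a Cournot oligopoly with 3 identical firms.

q_i = 13.125

Inverting demand: P = 117.5 − Q.
With 3 symmetric Cournot firms, each firm's FOC gives 117.5 − 4q = 65, so q = 13.125, Q = 3·13.125 = 39.375, and P = 78.125.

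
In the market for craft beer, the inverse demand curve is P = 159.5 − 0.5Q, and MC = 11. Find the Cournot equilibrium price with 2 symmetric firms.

P = 60.5

Cournot with 2 identical firms: the symmetric best-response condition is 159.5 − 1.5q = 11. Each firm produces q = 99, total output Q = 198, price P = 60.5.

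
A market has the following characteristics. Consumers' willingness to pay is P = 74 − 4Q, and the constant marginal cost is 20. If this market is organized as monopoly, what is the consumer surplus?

A monopolist chooses Q where MR = MC. MR = 74 − 8Q; setting this equal to 20 gives Q = 6.75 and P = 47.
CS = ½·(74 − 47)·6.75 = 91.125.

CS = 91.125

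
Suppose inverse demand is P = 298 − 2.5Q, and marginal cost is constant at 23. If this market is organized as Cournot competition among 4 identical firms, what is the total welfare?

With 4 symmetric Cournot firms, each firm's FOC gives 298 − 12.5q = 23, so q = 22, Q = 4·22 = 88, and P = 78.
CS = ½·(298 − 78)·88 = 9680; PS = (78 − 23)·88 = 4840; TS = 14520.

TS = 14520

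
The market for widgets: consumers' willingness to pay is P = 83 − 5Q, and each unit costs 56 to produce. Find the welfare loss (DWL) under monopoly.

DWL = 18.225

Under competition P = MC = 56, so Q = (83 − 56)/5 = 5.4.
The monopolist equates marginal revenue to marginal cost: 83 − 10Q = 56, so Q = 2.7. From demand, P = 69.5.
DWL is the triangle between Q = 2.7 and Q = 5.4: ½·(5.4 − 2.7)·(69.5 − 56) = 18.225.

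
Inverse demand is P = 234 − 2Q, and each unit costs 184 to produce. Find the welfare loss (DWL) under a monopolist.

Competitive firms price at marginal cost: P = 184, giving Q = 25.
The monopolist equates marginal revenue to marginal cost: 234 − 4Q = 184, so Q = 12.5. From demand, P = 209.
DWL is the triangle between Q = 12.5 and Q = 25: ½·(25 − 12.5)·(209 − 184) = 156.25.

DWL = 156.25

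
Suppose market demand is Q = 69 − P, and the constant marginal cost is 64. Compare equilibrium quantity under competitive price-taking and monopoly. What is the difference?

Inverting demand: P = 69 − Q.
Competitive firms price at marginal cost: P = 64, giving Q = 5.
Monopoly sets MR = MC: 69 − 2Q = 64 ⇒ Q = 2.5, P = 69 − 2.5 = 66.5.
Change in equilibrium quantity: 2.5 − 5 = −2.5.

Q falls by 2.5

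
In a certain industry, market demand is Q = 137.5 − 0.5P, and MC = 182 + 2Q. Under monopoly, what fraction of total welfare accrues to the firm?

PS/TS = 0.75

Inverting demand: P = 275 − 2Q.
The monopolist equates marginal revenue to marginal cost: 275 − 4Q = 182 + 2Q, so Q = 15.5. From demand, P = 244.
CS = ½·(275 − 244)·15.5 = 240.25.
PS = P·Q − VC(Q) = 244·15.5 − (182·15.5 + ½·2·15.5²) = 720.75.
Share captured = PS/TS = 720.75/961 = 0.75.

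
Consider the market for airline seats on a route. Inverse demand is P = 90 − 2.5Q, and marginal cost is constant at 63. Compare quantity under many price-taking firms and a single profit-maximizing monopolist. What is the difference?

Quantity falls by 5.4

Under competition P = MC = 63, so Q = (90 − 63)/2.5 = 10.8.
The monopolist equates marginal revenue to marginal cost: 90 − 5Q = 63, so Q = 5.4. From demand, P = 76.5.
Change in quantity: 5.4 − 10.8 = −5.4.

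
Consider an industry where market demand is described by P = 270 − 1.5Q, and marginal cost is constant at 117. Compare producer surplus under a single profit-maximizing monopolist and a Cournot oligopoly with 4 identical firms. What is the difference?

Monopoly sets MR = MC: 270 − 3Q = 117 ⇒ Q = 51, P = 270 − 1.5·51 = 193.5.
PS = (193.5 − 117)·51 = 3901.5.
With 4 symmetric Cournot firms, each firm's FOC gives 270 − 7.5q = 117, so q = 20.4, Q = 4·20.4 = 81.6, and P = 147.6.
PS = (147.6 − 117)·81.6 = 2496.96.
Change in producer surplus: 2496.96 − 3901.5 = −1404.54.

PS falls by 1404.54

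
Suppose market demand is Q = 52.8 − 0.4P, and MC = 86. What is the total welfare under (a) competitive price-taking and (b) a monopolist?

Competition: TS = 423.2; Monopoly: TS = 317.4

Inverting demand: P = 132 − 2.5Q.
Competitive firms price at marginal cost: P = 86, giving Q = 18.4.
CS = ½·(132 − 86)·18.4 = 423.2; PS = (86 − 86)·18.4 = 0; TS = 423.2.
A monopolist chooses Q where MR = MC. MR = 132 − 5Q; setting this equal to 86 gives Q = 9.2 and P = 109.
CS = ½·(132 − 109)·9.2 = 105.8; PS = (109 − 86)·9.2 = 211.6; TS = 317.4.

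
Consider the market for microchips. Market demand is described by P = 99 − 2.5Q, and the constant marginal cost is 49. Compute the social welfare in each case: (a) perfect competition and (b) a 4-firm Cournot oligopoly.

Under competition P = MC = 49, so Q = (99 − 49)/2.5 = 20.
CS = ½·(99 − 49)·20 = 500; PS = (49 − 49)·20 = 0; TS = 500.
In a 4-firm Cournot equilibrium, symmetry and the first-order condition give q = (99 − 49)/(12.5) = 4. So Q = 16 and P = 59.
CS = ½·(99 − 59)·16 = 320; PS = (59 − 49)·16 = 160; TS = 480.

Competition: TS = 500; Cournot: TS = 480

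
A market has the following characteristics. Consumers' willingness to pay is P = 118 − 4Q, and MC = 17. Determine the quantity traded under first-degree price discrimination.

Q = 25.25

With perfect price discrimination, output is the efficient level Q = 25.25 (where demand meets MC), but every buyer pays their willingness to pay: CS = 0 and PS = total surplus.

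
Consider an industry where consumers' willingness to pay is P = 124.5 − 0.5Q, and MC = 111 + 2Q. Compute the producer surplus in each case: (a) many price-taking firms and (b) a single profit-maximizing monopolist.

Competitive equilibrium sets price equal to marginal cost: 124.5 − 0.5Q = 111 + 2Q, so Q = 5.4 and P = 121.8.
PS = P·Q − VC(Q) = 121.8·5.4 − (111·5.4 + ½·2·5.4²) = 29.16.
Monopoly sets MR = MC: 124.5 − Q = 111 + 2Q ⇒ Q = 4.5, P = 124.5 − 0.5·4.5 = 122.25.
PS = P·Q − VC(Q) = 122.25·4.5 − (111·4.5 + ½·2·4.5²) = 30.375.

Competition: PS = 29.16; Monopoly: PS = 30.375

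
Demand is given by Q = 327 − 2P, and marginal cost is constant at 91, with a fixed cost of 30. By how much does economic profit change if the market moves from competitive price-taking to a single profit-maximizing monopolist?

π rises by 2628.125

Inverting demand: P = 163.5 − 0.5Q.
Under competition P = MC = 91, so Q = (163.5 − 91)/0.5 = 145.
Profit = (91 − 91)·145 − 30 = −30.
Monopoly sets MR = MC: 163.5 − Q = 91 ⇒ Q = 72.5, P = 163.5 − 0.5·72.5 = 127.25.
Profit = (127.25 − 91)·72.5 − 30 = 2598.125.
Change in economic profit: 2598.125 − −30 = 2628.125.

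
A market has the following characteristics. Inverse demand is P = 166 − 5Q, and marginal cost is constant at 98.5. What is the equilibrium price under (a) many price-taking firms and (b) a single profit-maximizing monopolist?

Perfect competition: P = MC = 98.5, so 166 − 5Q = 98.5 and Q = 13.5.
The monopolist equates marginal revenue to marginal cost: 166 − 10Q = 98.5, so Q = 6.75. From demand, P = 132.25.

Competition: P = 98.5; Monopoly: P = 132.25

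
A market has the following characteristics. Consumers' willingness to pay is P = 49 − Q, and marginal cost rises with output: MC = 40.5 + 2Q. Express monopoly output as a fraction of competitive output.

Q_m/Q_c = 0.75

Monopoly sets MR = MC: 49 − 2Q = 40.5 + 2Q ⇒ Q = 2.125, P = 49 − 2.125 = 46.875.
Competitive equilibrium sets price equal to marginal cost: 49 − Q = 40.5 + 2Q, so Q = 17/6 and P = 277/6.
Ratio Q_m/Q_c = 2.125/(17/6) = 0.75.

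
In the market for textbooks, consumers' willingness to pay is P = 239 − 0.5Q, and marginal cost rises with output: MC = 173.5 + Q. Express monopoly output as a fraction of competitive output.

The monopolist equates marginal revenue to marginal cost: 239 − Q = 173.5 + Q, so Q = 32.75. From demand, P = 222.625.
Competitive equilibrium sets price equal to marginal cost: 239 − 0.5Q = 173.5 + Q, so Q = 131/3 and P = 1303/6.
Ratio Q_m/Q_c = 32.75/(131/3) = 0.75.

Q_m/Q_c = 0.75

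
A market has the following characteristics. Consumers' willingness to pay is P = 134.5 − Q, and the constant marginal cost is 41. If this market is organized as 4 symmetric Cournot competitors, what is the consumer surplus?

In a 4-firm Cournot equilibrium, symmetry and the first-order condition give q = (134.5 − 41)/(5) = 18.7. So Q = 74.8 and P = 59.7.
CS = ½·(134.5 − 59.7)·74.8 = 2797.52.

CS = 2797.52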